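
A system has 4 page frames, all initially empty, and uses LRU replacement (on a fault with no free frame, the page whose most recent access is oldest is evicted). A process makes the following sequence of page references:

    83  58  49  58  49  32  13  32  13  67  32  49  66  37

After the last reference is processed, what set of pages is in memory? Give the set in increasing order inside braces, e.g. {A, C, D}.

83: miss, frames (83)
58: miss, frames (83 58)
49: miss, frames (83 58 49)
58: hit
49: hit
32: miss, frames (83 58 49 32)
13: miss, evict 83, frames (58 49 32 13)
32: hit
13: hit
67: miss, evict 58, frames (49 32 13 67)
32: hit
49: hit
66: miss, evict 13, frames (67 32 49 66)
37: miss, evict 67, frames (32 49 66 37)

{32, 37, 49, 66}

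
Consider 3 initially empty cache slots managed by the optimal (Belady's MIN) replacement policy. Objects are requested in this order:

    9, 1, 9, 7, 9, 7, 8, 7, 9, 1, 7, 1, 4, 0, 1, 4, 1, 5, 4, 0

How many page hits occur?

12

9 -> fault, frames [9]
1 -> fault, frames [9, 1]
9 -> hit
7 -> fault, frames [9, 1, 7]
9 -> hit
7 -> hit
8 -> fault, evict 1, frames [9, 7, 8]
7 -> hit
9 -> hit
1 -> fault, evict 8, frames [9, 7, 1]
7 -> hit
1 -> hit
4 -> fault, evict 7, frames [9, 1, 4]
0 -> fault, evict 9, frames [1, 4, 0]
1 -> hit
4 -> hit
1 -> hit
5 -> fault, evict 1, frames [4, 0, 5]
4 -> hit
0 -> hit
Hits: 12.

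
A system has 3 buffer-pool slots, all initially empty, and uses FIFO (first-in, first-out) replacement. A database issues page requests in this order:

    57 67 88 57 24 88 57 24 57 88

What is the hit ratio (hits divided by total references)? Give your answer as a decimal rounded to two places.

57 → miss, frames {57}
67 → miss, frames {57,67}
88 → miss, frames {57,67,88}
57 → hit
24 → miss, evict 57, frames {67,88,24}
88 → hit
57 → miss, evict 67, frames {88,24,57}
24 → hit
57 → hit
88 → hit
Hits: 5 of 10 references → 5/10 = 0.5000.

0.50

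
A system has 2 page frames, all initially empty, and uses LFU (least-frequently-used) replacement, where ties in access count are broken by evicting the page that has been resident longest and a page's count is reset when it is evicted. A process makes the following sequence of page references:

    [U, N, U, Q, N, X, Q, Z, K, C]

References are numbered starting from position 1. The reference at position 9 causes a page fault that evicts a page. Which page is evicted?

Z

pos 1: U: fault, frames [U]
pos 2: N: fault, frames [U, N]
pos 3: U: hit
pos 4: Q: fault, evict N, frames [U, Q]
pos 5: N: fault, evict Q, frames [U, N]
pos 6: X: fault, evict N, frames [U, X]
pos 7: Q: fault, evict X, frames [U, Q]
pos 8: Z: fault, evict Q, frames [U, Z]
pos 9: K: fault, evict Z, frames [U, K]
At position 9, page Z is evicted.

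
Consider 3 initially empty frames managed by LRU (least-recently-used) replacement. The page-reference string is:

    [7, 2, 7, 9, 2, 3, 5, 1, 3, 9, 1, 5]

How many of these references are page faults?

8

7 -> fault, frames [7]
2 -> fault, frames [7, 2]
7 -> hit
9 -> fault, frames [2, 7, 9]
2 -> hit
3 -> fault, evict 7, frames [9, 2, 3]
5 -> fault, evict 9, frames [2, 3, 5]
1 -> fault, evict 2, frames [3, 5, 1]
3 -> hit
9 -> fault, evict 5, frames [1, 3, 9]
1 -> hit
5 -> fault, evict 3, frames [9, 1, 5]
Page faults: 8.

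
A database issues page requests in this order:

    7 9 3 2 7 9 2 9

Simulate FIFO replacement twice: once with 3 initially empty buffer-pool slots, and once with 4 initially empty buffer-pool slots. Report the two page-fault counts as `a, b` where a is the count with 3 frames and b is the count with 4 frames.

6, 4

3 frames: F F F F F F . . → 6 faults.
4 frames: F F F F . . . . → 4 faults.
4 < 6: adding a frame reduced faults, as is typical.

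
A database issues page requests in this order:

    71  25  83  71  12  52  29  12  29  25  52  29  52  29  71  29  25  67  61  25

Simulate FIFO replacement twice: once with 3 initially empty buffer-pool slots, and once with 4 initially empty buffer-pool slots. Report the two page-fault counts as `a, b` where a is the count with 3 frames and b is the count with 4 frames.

11, 10

3 frames: F F F . F F F . . F . . . . F . . F F F → 11 faults.
4 frames: F F F . F F F . . F . . . . F . . F F . → 10 faults.
10 < 11: adding a frame reduced faults, as is typical.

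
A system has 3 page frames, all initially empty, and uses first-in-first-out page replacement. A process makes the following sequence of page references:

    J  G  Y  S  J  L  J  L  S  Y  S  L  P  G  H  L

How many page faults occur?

J: miss, frames (J)
G: miss, frames (J G)
Y: miss, frames (J G Y)
S: miss, evict J, frames (G Y S)
J: miss, evict G, frames (Y S J)
L: miss, evict Y, frames (S J L)
J: hit
L: hit
S: hit
Y: miss, evict S, frames (J L Y)
S: miss, evict J, frames (L Y S)
L: hit
P: miss, evict L, frames (Y S P)
G: miss, evict Y, frames (S P G)
H: miss, evict S, frames (P G H)
L: miss, evict P, frames (G H L)
Page faults: 12.

12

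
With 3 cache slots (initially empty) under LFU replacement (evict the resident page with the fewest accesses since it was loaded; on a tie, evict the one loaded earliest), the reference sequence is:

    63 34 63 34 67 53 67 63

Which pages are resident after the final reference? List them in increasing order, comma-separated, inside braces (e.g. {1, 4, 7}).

63 → miss, frames (63)
34 → miss, frames (63 34)
63 → hit
34 → hit
67 → miss, frames (63 34 67)
53 → miss, evict 67, frames (63 34 53)
67 → miss, evict 53, frames (63 34 67)
63 → hit

{34, 63, 67}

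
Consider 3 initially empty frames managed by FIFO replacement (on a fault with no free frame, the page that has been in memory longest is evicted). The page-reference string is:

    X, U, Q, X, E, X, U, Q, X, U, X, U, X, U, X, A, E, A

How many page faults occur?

9

X -> miss, frames [X]
U -> miss, frames [X, U]
Q -> miss, frames [X, U, Q]
X -> hit
E -> miss, evict X, frames [U, Q, E]
X -> miss, evict U, frames [Q, E, X]
U -> miss, evict Q, frames [E, X, U]
Q -> miss, evict E, frames [X, U, Q]
X -> hit
U -> hit
X -> hit
U -> hit
X -> hit
U -> hit
X -> hit
A -> miss, evict X, frames [U, Q, A]
E -> miss, evict U, frames [Q, A, E]
A -> hit
Page faults: 9.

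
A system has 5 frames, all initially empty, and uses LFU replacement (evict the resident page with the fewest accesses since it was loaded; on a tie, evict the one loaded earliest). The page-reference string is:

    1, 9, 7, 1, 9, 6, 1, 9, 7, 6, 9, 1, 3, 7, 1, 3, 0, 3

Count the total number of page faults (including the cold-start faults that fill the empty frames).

1 -> fault, frames [1]
9 -> fault, frames [1, 9]
7 -> fault, frames [1, 9, 7]
1 -> hit
9 -> hit
6 -> fault, frames [1, 9, 7, 6]
1 -> hit
9 -> hit
7 -> hit
6 -> hit
9 -> hit
1 -> hit
3 -> fault, frames [1, 9, 7, 6, 3]
7 -> hit
1 -> hit
3 -> hit
0 -> fault, evict 6, frames [1, 9, 7, 3, 0]
3 -> hit
Page faults: 6.

6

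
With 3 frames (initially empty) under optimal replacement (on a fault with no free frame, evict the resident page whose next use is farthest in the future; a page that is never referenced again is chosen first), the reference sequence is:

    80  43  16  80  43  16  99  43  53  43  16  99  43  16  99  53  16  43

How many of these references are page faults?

7

80: fault, frames {80}
43: fault, frames {80,43}
16: fault, frames {80,43,16}
80: hit
43: hit
16: hit
99: fault, evict 80, frames {43,16,99}
43: hit
53: fault, evict 99, frames {43,16,53}
43: hit
16: hit
99: fault, evict 53, frames {43,16,99}
43: hit
16: hit
99: hit
53: fault, evict 99, frames {43,16,53}
16: hit
43: hit
Page faults: 7.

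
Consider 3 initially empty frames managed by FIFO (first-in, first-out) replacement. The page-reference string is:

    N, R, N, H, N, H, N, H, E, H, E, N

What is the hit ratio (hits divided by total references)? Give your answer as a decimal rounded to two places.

0.58

N -> fault, frames {N}
R -> fault, frames {N,R}
N -> hit
H -> fault, frames {N,R,H}
N -> hit
H -> hit
N -> hit
H -> hit
E -> fault, evict N, frames {R,H,E}
H -> hit
E -> hit
N -> fault, evict R, frames {H,E,N}
Hits: 7 of 12 references → 7/12 = 0.5833.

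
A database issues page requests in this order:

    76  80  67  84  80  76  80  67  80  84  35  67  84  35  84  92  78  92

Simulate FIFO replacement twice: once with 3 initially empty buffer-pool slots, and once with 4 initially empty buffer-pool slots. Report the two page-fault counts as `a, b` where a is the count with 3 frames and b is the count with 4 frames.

11, 7

3 frames: F F F F . F F F . F F . . . . F F . → 11 faults.
4 frames: F F F F . . . . . . F . . . . F F . → 7 faults.
7 < 11: adding a frame reduced faults, as is typical.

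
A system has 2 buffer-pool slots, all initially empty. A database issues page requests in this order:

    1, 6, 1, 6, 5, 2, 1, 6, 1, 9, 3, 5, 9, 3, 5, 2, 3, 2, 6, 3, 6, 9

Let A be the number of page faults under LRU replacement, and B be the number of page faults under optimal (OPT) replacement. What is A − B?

5

Under LRU: F F . . F F F F . F F F F F F F F . F F . F → 17 faults.
Under OPT: F F . . F F . F . F F F . F . F . . F . . F → 12 faults.
A − B = 17 − 12 = 5.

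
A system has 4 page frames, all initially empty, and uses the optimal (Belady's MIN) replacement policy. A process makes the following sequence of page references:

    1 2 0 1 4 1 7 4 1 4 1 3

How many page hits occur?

1 -> miss, frames {1}
2 -> miss, frames {1,2}
0 -> miss, frames {1,2,0}
1 -> hit
4 -> miss, frames {1,2,0,4}
1 -> hit
7 -> miss, evict 0, frames {1,2,4,7}
4 -> hit
1 -> hit
4 -> hit
1 -> hit
3 -> miss, evict 7, frames {1,2,4,3}
Hits: 6.

6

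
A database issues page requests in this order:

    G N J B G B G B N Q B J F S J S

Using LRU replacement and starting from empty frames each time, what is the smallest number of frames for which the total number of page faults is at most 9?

f=1: 16 faults
f=2: 12 faults
f=3: 10 faults
f=4: 8 faults
f=5: 7 faults
f=6: 7 faults
f=7: 7 faults
Smallest f with faults ≤ 9 is 4.

4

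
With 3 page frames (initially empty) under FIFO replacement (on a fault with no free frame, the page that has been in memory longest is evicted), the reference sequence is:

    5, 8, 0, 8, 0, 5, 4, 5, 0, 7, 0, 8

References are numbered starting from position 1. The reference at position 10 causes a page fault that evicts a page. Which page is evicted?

0

pos 1: 5: fault, frames (5)
pos 2: 8: fault, frames (5 8)
pos 3: 0: fault, frames (5 8 0)
pos 4: 8: hit
pos 5: 0: hit
pos 6: 5: hit
pos 7: 4: fault, evict 5, frames (8 0 4)
pos 8: 5: fault, evict 8, frames (0 4 5)
pos 9: 0: hit
pos 10: 7: fault, evict 0, frames (4 5 7)
At position 10, page 0 is evicted.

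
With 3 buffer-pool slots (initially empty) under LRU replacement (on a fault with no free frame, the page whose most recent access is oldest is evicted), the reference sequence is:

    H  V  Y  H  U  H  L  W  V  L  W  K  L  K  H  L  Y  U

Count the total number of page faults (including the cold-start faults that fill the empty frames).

H -> fault, frames (H)
V -> fault, frames (H V)
Y -> fault, frames (H V Y)
H -> hit
U -> fault, evict V, frames (Y H U)
H -> hit
L -> fault, evict Y, frames (U H L)
W -> fault, evict U, frames (H L W)
V -> fault, evict H, frames (L W V)
L -> hit
W -> hit
K -> fault, evict V, frames (L W K)
L -> hit
K -> hit
H -> fault, evict W, frames (L K H)
L -> hit
Y -> fault, evict K, frames (H L Y)
U -> fault, evict H, frames (L Y U)
Page faults: 11.

11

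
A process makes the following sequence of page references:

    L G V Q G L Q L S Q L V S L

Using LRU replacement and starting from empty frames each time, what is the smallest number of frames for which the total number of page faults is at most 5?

5

f=1: 14 faults
f=2: 13 faults
f=3: 8 faults
f=4: 6 faults
f=5: 5 faults
Smallest f with faults ≤ 5 is 5.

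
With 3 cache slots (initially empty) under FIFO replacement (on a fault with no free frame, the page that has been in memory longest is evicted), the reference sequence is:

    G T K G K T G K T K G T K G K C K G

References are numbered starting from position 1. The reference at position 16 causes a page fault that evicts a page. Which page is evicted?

pos 1: G -> fault, frames {G}
pos 2: T -> fault, frames {G,T}
pos 3: K -> fault, frames {G,T,K}
pos 4: G -> hit
pos 5: K -> hit
pos 6: T -> hit
pos 7: G -> hit
pos 8: K -> hit
pos 9: T -> hit
pos 10: K -> hit
pos 11: G -> hit
pos 12: T -> hit
pos 13: K -> hit
pos 14: G -> hit
pos 15: K -> hit
pos 16: C -> fault, evict G, frames {T,K,C}
At position 16, page G is evicted.

G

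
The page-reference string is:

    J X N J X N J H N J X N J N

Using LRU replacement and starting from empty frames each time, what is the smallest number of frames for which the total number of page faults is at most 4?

f=1: 14 faults
f=2: 13 faults
f=3: 5 faults
f=4: 4 faults
Smallest f with faults ≤ 4 is 4.

4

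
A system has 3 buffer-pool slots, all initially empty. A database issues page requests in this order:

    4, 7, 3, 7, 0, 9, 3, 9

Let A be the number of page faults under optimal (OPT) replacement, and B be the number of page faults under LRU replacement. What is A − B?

-1

Under OPT: F F F . F F . . → 5 faults.
Under LRU: F F F . F F F . → 6 faults.
A − B = 5 − 6 = -1.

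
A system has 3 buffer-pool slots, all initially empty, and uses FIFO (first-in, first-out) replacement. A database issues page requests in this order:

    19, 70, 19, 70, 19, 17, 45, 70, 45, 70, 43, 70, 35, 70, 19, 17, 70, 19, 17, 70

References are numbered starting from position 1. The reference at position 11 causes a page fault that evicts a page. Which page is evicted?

70

pos 1: 19 → fault, frames [19]
pos 2: 70 → fault, frames [19, 70]
pos 3: 19 → hit
pos 4: 70 → hit
pos 5: 19 → hit
pos 6: 17 → fault, frames [19, 70, 17]
pos 7: 45 → fault, evict 19, frames [70, 17, 45]
pos 8: 70 → hit
pos 9: 45 → hit
pos 10: 70 → hit
pos 11: 43 → fault, evict 70, frames [17, 45, 43]
At position 11, page 70 is evicted.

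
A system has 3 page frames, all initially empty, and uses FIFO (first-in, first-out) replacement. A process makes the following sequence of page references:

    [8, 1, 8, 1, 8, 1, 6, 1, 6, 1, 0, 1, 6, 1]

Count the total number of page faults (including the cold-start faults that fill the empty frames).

4

8 → miss, frames [8]
1 → miss, frames [8, 1]
8 → hit
1 → hit
8 → hit
1 → hit
6 → miss, frames [8, 1, 6]
1 → hit
6 → hit
1 → hit
0 → miss, evict 8, frames [1, 6, 0]
1 → hit
6 → hit
1 → hit
Page faults: 4.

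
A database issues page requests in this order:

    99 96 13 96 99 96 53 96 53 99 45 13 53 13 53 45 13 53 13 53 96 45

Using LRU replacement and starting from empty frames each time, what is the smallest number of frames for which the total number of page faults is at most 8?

4

f=1: 22 faults
f=2: 14 faults
f=3: 9 faults
f=4: 7 faults
f=5: 5 faults
Smallest f with faults ≤ 8 is 4.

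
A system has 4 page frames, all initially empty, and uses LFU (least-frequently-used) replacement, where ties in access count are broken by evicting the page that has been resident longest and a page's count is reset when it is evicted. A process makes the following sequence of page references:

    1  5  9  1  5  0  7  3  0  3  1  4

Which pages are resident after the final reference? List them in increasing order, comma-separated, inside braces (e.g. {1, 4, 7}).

1 → miss, frames (1)
5 → miss, frames (1 5)
9 → miss, frames (1 5 9)
1 → hit
5 → hit
0 → miss, frames (1 5 9 0)
7 → miss, evict 9, frames (1 5 0 7)
3 → miss, evict 0, frames (1 5 7 3)
0 → miss, evict 7, frames (1 5 3 0)
3 → hit
1 → hit
4 → miss, evict 0, frames (1 5 3 4)

{1, 3, 4, 5}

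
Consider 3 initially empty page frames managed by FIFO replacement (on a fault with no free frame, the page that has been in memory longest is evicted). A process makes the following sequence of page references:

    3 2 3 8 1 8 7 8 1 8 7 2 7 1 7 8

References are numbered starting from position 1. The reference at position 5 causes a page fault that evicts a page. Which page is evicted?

3

pos 1: 3: miss, frames {3}
pos 2: 2: miss, frames {3,2}
pos 3: 3: hit
pos 4: 8: miss, frames {3,2,8}
pos 5: 1: miss, evict 3, frames {2,8,1}
At position 5, page 3 is evicted.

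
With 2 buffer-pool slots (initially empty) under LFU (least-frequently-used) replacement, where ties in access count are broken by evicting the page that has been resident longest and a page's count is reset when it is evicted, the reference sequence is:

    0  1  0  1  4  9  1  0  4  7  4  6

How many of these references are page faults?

9

0: fault, frames (0)
1: fault, frames (0 1)
0: hit
1: hit
4: fault, evict 0, frames (1 4)
9: fault, evict 4, frames (1 9)
1: hit
0: fault, evict 9, frames (1 0)
4: fault, evict 0, frames (1 4)
7: fault, evict 4, frames (1 7)
4: fault, evict 7, frames (1 4)
6: fault, evict 4, frames (1 6)
Page faults: 9.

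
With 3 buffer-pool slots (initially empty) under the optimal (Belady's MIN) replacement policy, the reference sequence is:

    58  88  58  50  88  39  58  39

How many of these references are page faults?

58 → fault, frames (58)
88 → fault, frames (58 88)
58 → hit
50 → fault, frames (58 88 50)
88 → hit
39 → fault, evict 50, frames (58 88 39)
58 → hit
39 → hit
Page faults: 4.

4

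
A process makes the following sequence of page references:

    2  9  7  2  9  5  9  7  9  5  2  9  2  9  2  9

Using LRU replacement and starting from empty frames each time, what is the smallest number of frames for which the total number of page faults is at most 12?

2

f=1: 16 faults
f=2: 10 faults
f=3: 6 faults
f=4: 4 faults
Smallest f with faults ≤ 12 is 2.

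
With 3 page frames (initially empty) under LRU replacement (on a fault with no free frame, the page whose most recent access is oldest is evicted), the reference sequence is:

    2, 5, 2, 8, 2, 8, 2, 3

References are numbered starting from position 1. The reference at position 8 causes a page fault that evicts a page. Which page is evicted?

pos 1: 2: fault, frames [2]
pos 2: 5: fault, frames [2, 5]
pos 3: 2: hit
pos 4: 8: fault, frames [5, 2, 8]
pos 5: 2: hit
pos 6: 8: hit
pos 7: 2: hit
pos 8: 3: fault, evict 5, frames [8, 2, 3]
At position 8, page 5 is evicted.

5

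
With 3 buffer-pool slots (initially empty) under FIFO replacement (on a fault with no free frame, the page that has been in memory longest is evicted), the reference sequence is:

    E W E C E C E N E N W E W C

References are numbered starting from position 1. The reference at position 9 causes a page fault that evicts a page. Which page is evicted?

W

pos 1: E → fault, frames {E}
pos 2: W → fault, frames {E,W}
pos 3: E → hit
pos 4: C → fault, frames {E,W,C}
pos 5: E → hit
pos 6: C → hit
pos 7: E → hit
pos 8: N → fault, evict E, frames {W,C,N}
pos 9: E → fault, evict W, frames {C,N,E}
At position 9, page W is evicted.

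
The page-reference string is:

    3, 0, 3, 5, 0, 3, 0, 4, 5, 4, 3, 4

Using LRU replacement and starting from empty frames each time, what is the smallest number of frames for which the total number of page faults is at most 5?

f=1: 12 faults
f=2: 8 faults
f=3: 6 faults
f=4: 4 faults
Smallest f with faults ≤ 5 is 4.

4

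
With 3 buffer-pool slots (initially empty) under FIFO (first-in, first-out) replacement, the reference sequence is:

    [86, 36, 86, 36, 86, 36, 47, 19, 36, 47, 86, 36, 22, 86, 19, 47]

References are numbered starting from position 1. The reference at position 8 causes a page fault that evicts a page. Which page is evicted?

86

pos 1: 86: fault, frames [86]
pos 2: 36: fault, frames [86, 36]
pos 3: 86: hit
pos 4: 36: hit
pos 5: 86: hit
pos 6: 36: hit
pos 7: 47: fault, frames [86, 36, 47]
pos 8: 19: fault, evict 86, frames [36, 47, 19]
At position 8, page 86 is evicted.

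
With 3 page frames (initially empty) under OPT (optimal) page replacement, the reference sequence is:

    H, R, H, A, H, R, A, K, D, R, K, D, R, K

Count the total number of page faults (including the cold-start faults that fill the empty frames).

H → fault, frames [H]
R → fault, frames [H, R]
H → hit
A → fault, frames [H, R, A]
H → hit
R → hit
A → hit
K → fault, evict A, frames [H, R, K]
D → fault, evict H, frames [R, K, D]
R → hit
K → hit
D → hit
R → hit
K → hit
Page faults: 5.

5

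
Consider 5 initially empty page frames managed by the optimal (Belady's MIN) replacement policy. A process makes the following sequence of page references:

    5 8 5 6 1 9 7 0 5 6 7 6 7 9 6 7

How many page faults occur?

7

5 -> fault, frames {5}
8 -> fault, frames {5,8}
5 -> hit
6 -> fault, frames {5,8,6}
1 -> fault, frames {5,8,6,1}
9 -> fault, frames {5,8,6,1,9}
7 -> fault, evict 1, frames {5,8,6,9,7}
0 -> fault, evict 8, frames {5,6,9,7,0}
5 -> hit
6 -> hit
7 -> hit
6 -> hit
7 -> hit
9 -> hit
6 -> hit
7 -> hit
Page faults: 7.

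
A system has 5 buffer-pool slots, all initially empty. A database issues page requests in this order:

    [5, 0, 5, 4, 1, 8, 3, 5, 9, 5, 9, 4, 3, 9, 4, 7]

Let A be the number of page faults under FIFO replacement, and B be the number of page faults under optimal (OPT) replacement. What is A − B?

Under FIFO: F F . F F F F F F . . F . . . F → 10 faults.
Under OPT: F F . F F F F . F . . . . . . F → 8 faults.
A − B = 10 − 8 = 2.

2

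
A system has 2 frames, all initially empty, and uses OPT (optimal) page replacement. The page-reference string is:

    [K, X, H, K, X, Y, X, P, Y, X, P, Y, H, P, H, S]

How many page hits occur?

K -> miss, frames [K]
X -> miss, frames [K, X]
H -> miss, evict X, frames [K, H]
K -> hit
X -> miss, evict K, frames [H, X]
Y -> miss, evict H, frames [X, Y]
X -> hit
P -> miss, evict X, frames [Y, P]
Y -> hit
X -> miss, evict Y, frames [P, X]
P -> hit
Y -> miss, evict X, frames [P, Y]
H -> miss, evict Y, frames [P, H]
P -> hit
H -> hit
S -> miss, evict H, frames [P, S]
Hits: 6.

6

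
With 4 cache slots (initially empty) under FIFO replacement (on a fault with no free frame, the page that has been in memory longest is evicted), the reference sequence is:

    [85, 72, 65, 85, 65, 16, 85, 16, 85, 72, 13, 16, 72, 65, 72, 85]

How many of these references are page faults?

6

85 -> miss, frames {85}
72 -> miss, frames {85,72}
65 -> miss, frames {85,72,65}
85 -> hit
65 -> hit
16 -> miss, frames {85,72,65,16}
85 -> hit
16 -> hit
85 -> hit
72 -> hit
13 -> miss, evict 85, frames {72,65,16,13}
16 -> hit
72 -> hit
65 -> hit
72 -> hit
85 -> miss, evict 72, frames {65,16,13,85}
Page faults: 6.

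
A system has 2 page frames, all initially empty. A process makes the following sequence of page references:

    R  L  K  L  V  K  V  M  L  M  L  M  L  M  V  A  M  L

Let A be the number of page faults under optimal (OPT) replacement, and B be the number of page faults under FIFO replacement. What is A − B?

Under OPT: F F F . F . . F F . . . . . F F . F → 9 faults.
Under FIFO: F F F . F . . F F . . . . . F F F F → 10 faults.
A − B = 9 − 10 = -1.

-1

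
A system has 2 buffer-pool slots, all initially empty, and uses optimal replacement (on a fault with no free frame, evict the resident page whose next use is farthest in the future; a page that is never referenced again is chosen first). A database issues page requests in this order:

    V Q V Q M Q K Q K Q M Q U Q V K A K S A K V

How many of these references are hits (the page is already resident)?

10

V: fault, frames (V)
Q: fault, frames (V Q)
V: hit
Q: hit
M: fault, evict V, frames (Q M)
Q: hit
K: fault, evict M, frames (Q K)
Q: hit
K: hit
Q: hit
M: fault, evict K, frames (Q M)
Q: hit
U: fault, evict M, frames (Q U)
Q: hit
V: fault, evict U, frames (Q V)
K: fault, evict Q, frames (V K)
A: fault, evict V, frames (K A)
K: hit
S: fault, evict K, frames (A S)
A: hit
K: fault, evict S, frames (A K)
V: fault, evict K, frames (A V)
Hits: 10.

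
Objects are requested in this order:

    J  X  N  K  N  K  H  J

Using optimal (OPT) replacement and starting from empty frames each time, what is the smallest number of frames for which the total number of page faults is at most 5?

f=1: 8 faults
f=2: 6 faults
f=3: 5 faults
f=4: 5 faults
f=5: 5 faults
Smallest f with faults ≤ 5 is 3.

3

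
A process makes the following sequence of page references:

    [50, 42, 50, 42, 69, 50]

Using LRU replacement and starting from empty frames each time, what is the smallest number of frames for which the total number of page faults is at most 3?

3

f=1: 6 faults
f=2: 4 faults
f=3: 3 faults
Smallest f with faults ≤ 3 is 3.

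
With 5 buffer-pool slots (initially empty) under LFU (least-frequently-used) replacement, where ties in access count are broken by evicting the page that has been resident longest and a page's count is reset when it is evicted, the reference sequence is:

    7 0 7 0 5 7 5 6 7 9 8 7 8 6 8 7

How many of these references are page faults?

7

7: fault, frames {7}
0: fault, frames {7,0}
7: hit
0: hit
5: fault, frames {7,0,5}
7: hit
5: hit
6: fault, frames {7,0,5,6}
7: hit
9: fault, frames {7,0,5,6,9}
8: fault, evict 6, frames {7,0,5,9,8}
7: hit
8: hit
6: fault, evict 9, frames {7,0,5,8,6}
8: hit
7: hit
Page faults: 7.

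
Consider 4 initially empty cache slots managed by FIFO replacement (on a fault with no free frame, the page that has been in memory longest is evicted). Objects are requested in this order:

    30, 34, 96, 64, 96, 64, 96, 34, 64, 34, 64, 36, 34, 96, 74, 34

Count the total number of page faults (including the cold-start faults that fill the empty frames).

7

30 -> fault, frames (30)
34 -> fault, frames (30 34)
96 -> fault, frames (30 34 96)
64 -> fault, frames (30 34 96 64)
96 -> hit
64 -> hit
96 -> hit
34 -> hit
64 -> hit
34 -> hit
64 -> hit
36 -> fault, evict 30, frames (34 96 64 36)
34 -> hit
96 -> hit
74 -> fault, evict 34, frames (96 64 36 74)
34 -> fault, evict 96, frames (64 36 74 34)
Page faults: 7.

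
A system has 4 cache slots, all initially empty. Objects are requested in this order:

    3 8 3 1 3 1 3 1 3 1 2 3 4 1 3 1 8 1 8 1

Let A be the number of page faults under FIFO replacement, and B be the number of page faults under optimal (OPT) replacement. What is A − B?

Under FIFO: F F . F . . . . . . F . F . F . F F . . → 8 faults.
Under OPT: F F . F . . . . . . F . F . . . . . . . → 5 faults.
A − B = 8 − 5 = 3.

3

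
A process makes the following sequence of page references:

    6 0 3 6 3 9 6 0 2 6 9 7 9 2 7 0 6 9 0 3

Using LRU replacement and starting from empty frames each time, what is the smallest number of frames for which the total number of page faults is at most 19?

f=1: 20 faults
f=2: 18 faults
f=3: 13 faults
f=4: 10 faults
f=5: 7 faults
f=6: 6 faults
Smallest f with faults ≤ 19 is 2.

2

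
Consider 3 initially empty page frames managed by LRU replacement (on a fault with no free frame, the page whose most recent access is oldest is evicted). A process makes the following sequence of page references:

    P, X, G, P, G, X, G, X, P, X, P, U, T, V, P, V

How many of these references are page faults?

P: miss, frames (P)
X: miss, frames (P X)
G: miss, frames (P X G)
P: hit
G: hit
X: hit
G: hit
X: hit
P: hit
X: hit
P: hit
U: miss, evict G, frames (X P U)
T: miss, evict X, frames (P U T)
V: miss, evict P, frames (U T V)
P: miss, evict U, frames (T V P)
V: hit
Page faults: 7.

7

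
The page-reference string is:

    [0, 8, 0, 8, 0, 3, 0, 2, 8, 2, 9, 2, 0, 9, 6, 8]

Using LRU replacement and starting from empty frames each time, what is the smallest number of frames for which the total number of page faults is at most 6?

5

f=1: 16 faults
f=2: 10 faults
f=3: 9 faults
f=4: 7 faults
f=5: 6 faults
f=6: 6 faults
Smallest f with faults ≤ 6 is 5.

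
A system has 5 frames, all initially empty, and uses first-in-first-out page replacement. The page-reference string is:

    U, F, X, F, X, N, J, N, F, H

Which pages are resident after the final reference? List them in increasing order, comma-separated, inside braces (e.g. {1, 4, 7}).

{F, H, J, N, X}

U: miss, frames (U)
F: miss, frames (U F)
X: miss, frames (U F X)
F: hit
X: hit
N: miss, frames (U F X N)
J: miss, frames (U F X N J)
N: hit
F: hit
H: miss, evict U, frames (F X N J H)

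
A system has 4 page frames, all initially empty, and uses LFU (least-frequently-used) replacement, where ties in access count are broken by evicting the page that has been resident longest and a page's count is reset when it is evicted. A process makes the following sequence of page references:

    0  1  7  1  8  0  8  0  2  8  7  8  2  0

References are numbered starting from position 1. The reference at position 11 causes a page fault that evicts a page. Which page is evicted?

pos 1: 0: miss, frames (0)
pos 2: 1: miss, frames (0 1)
pos 3: 7: miss, frames (0 1 7)
pos 4: 1: hit
pos 5: 8: miss, frames (0 1 7 8)
pos 6: 0: hit
pos 7: 8: hit
pos 8: 0: hit
pos 9: 2: miss, evict 7, frames (0 1 8 2)
pos 10: 8: hit
pos 11: 7: miss, evict 2, frames (0 1 8 7)
At position 11, page 2 is evicted.

2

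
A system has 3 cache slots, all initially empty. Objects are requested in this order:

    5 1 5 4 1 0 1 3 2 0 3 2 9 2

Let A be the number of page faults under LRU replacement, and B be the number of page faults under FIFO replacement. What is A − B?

Under LRU: F F . F . F . F F F . . F . → 8 faults.
Under FIFO: F F . F . F . F F . . . F . → 7 faults.
A − B = 8 − 7 = 1.

1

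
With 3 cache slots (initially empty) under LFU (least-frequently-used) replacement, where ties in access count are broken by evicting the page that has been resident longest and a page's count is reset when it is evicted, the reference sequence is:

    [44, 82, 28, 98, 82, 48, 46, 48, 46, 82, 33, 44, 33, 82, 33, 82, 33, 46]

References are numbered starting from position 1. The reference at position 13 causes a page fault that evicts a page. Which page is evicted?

pos 1: 44: fault, frames {44}
pos 2: 82: fault, frames {44,82}
pos 3: 28: fault, frames {44,82,28}
pos 4: 98: fault, evict 44, frames {82,28,98}
pos 5: 82: hit
pos 6: 48: fault, evict 28, frames {82,98,48}
pos 7: 46: fault, evict 98, frames {82,48,46}
pos 8: 48: hit
pos 9: 46: hit
pos 10: 82: hit
pos 11: 33: fault, evict 48, frames {82,46,33}
pos 12: 44: fault, evict 33, frames {82,46,44}
pos 13: 33: fault, evict 44, frames {82,46,33}
At position 13, page 44 is evicted.

44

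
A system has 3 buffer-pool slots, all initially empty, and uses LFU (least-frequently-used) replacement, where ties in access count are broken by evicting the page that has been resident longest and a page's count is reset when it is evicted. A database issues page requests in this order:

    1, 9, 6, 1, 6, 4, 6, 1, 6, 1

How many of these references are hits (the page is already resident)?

1 → miss, frames [1]
9 → miss, frames [1, 9]
6 → miss, frames [1, 9, 6]
1 → hit
6 → hit
4 → miss, evict 9, frames [1, 6, 4]
6 → hit
1 → hit
6 → hit
1 → hit
Hits: 6.

6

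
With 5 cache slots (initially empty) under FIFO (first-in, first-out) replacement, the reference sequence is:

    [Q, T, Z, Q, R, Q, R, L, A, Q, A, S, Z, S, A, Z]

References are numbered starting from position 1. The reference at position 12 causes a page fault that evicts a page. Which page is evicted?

pos 1: Q -> miss, frames {Q}
pos 2: T -> miss, frames {Q,T}
pos 3: Z -> miss, frames {Q,T,Z}
pos 4: Q -> hit
pos 5: R -> miss, frames {Q,T,Z,R}
pos 6: Q -> hit
pos 7: R -> hit
pos 8: L -> miss, frames {Q,T,Z,R,L}
pos 9: A -> miss, evict Q, frames {T,Z,R,L,A}
pos 10: Q -> miss, evict T, frames {Z,R,L,A,Q}
pos 11: A -> hit
pos 12: S -> miss, evict Z, frames {R,L,A,Q,S}
At position 12, page Z is evicted.

Z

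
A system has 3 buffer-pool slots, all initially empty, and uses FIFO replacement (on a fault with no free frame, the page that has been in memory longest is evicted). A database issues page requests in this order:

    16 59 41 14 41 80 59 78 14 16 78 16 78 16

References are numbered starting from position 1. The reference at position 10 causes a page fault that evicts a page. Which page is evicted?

59

pos 1: 16 -> miss, frames (16)
pos 2: 59 -> miss, frames (16 59)
pos 3: 41 -> miss, frames (16 59 41)
pos 4: 14 -> miss, evict 16, frames (59 41 14)
pos 5: 41 -> hit
pos 6: 80 -> miss, evict 59, frames (41 14 80)
pos 7: 59 -> miss, evict 41, frames (14 80 59)
pos 8: 78 -> miss, evict 14, frames (80 59 78)
pos 9: 14 -> miss, evict 80, frames (59 78 14)
pos 10: 16 -> miss, evict 59, frames (78 14 16)
At position 10, page 59 is evicted.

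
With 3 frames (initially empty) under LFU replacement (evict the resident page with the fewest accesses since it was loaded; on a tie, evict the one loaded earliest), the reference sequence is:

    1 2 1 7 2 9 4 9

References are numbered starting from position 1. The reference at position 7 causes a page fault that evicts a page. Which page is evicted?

9

pos 1: 1: fault, frames {1}
pos 2: 2: fault, frames {1,2}
pos 3: 1: hit
pos 4: 7: fault, frames {1,2,7}
pos 5: 2: hit
pos 6: 9: fault, evict 7, frames {1,2,9}
pos 7: 4: fault, evict 9, frames {1,2,4}
At position 7, page 9 is evicted.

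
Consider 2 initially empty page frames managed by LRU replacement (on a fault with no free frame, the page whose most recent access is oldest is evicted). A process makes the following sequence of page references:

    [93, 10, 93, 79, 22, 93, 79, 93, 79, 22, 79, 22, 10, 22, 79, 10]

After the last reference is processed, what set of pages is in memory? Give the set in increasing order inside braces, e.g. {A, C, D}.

{10, 79}

93 → fault, frames [93]
10 → fault, frames [93, 10]
93 → hit
79 → fault, evict 10, frames [93, 79]
22 → fault, evict 93, frames [79, 22]
93 → fault, evict 79, frames [22, 93]
79 → fault, evict 22, frames [93, 79]
93 → hit
79 → hit
22 → fault, evict 93, frames [79, 22]
79 → hit
22 → hit
10 → fault, evict 79, frames [22, 10]
22 → hit
79 → fault, evict 10, frames [22, 79]
10 → fault, evict 22, frames [79, 10]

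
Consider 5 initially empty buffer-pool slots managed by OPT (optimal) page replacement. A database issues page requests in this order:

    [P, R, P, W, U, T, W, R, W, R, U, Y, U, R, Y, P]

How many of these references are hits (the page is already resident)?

P → fault, frames [P]
R → fault, frames [P, R]
P → hit
W → fault, frames [P, R, W]
U → fault, frames [P, R, W, U]
T → fault, frames [P, R, W, U, T]
W → hit
R → hit
W → hit
R → hit
U → hit
Y → fault, evict T, frames [P, R, W, U, Y]
U → hit
R → hit
Y → hit
P → hit
Hits: 10.

10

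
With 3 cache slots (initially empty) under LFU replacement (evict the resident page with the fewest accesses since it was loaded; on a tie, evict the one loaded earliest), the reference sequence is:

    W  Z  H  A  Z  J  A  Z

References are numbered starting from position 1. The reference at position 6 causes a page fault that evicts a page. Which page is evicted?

H

pos 1: W → fault, frames [W]
pos 2: Z → fault, frames [W, Z]
pos 3: H → fault, frames [W, Z, H]
pos 4: A → fault, evict W, frames [Z, H, A]
pos 5: Z → hit
pos 6: J → fault, evict H, frames [Z, A, J]
At position 6, page H is evicted.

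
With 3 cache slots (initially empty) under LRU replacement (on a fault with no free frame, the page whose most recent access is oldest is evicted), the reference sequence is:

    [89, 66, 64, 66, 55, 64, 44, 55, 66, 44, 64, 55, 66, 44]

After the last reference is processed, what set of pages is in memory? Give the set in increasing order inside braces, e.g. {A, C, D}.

89: fault, frames (89)
66: fault, frames (89 66)
64: fault, frames (89 66 64)
66: hit
55: fault, evict 89, frames (64 66 55)
64: hit
44: fault, evict 66, frames (55 64 44)
55: hit
66: fault, evict 64, frames (44 55 66)
44: hit
64: fault, evict 55, frames (66 44 64)
55: fault, evict 66, frames (44 64 55)
66: fault, evict 44, frames (64 55 66)
44: fault, evict 64, frames (55 66 44)

{44, 55, 66}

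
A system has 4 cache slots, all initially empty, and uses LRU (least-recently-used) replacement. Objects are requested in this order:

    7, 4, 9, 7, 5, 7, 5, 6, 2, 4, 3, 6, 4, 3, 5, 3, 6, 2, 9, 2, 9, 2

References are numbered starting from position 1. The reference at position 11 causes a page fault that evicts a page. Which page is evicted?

pos 1: 7 -> fault, frames [7]
pos 2: 4 -> fault, frames [7, 4]
pos 3: 9 -> fault, frames [7, 4, 9]
pos 4: 7 -> hit
pos 5: 5 -> fault, frames [4, 9, 7, 5]
pos 6: 7 -> hit
pos 7: 5 -> hit
pos 8: 6 -> fault, evict 4, frames [9, 7, 5, 6]
pos 9: 2 -> fault, evict 9, frames [7, 5, 6, 2]
pos 10: 4 -> fault, evict 7, frames [5, 6, 2, 4]
pos 11: 3 -> fault, evict 5, frames [6, 2, 4, 3]
At position 11, page 5 is evicted.

5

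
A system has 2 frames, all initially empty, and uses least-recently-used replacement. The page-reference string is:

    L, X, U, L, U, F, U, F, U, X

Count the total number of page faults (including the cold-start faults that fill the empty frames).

L: fault, frames {L}
X: fault, frames {L,X}
U: fault, evict L, frames {X,U}
L: fault, evict X, frames {U,L}
U: hit
F: fault, evict L, frames {U,F}
U: hit
F: hit
U: hit
X: fault, evict F, frames {U,X}
Page faults: 6.

6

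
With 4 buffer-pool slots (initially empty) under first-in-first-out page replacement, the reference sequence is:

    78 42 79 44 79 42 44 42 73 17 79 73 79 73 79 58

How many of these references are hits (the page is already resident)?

78 → fault, frames (78)
42 → fault, frames (78 42)
79 → fault, frames (78 42 79)
44 → fault, frames (78 42 79 44)
79 → hit
42 → hit
44 → hit
42 → hit
73 → fault, evict 78, frames (42 79 44 73)
17 → fault, evict 42, frames (79 44 73 17)
79 → hit
73 → hit
79 → hit
73 → hit
79 → hit
58 → fault, evict 79, frames (44 73 17 58)
Hits: 9.

9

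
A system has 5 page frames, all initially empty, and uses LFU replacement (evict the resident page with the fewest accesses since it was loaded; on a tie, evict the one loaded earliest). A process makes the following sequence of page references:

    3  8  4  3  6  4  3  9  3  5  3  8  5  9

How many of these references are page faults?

3: miss, frames (3)
8: miss, frames (3 8)
4: miss, frames (3 8 4)
3: hit
6: miss, frames (3 8 4 6)
4: hit
3: hit
9: miss, frames (3 8 4 6 9)
3: hit
5: miss, evict 8, frames (3 4 6 9 5)
3: hit
8: miss, evict 6, frames (3 4 9 5 8)
5: hit
9: hit
Page faults: 7.

7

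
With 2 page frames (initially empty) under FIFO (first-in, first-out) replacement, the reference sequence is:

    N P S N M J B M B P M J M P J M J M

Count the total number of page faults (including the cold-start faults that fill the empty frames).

14

N -> fault, frames (N)
P -> fault, frames (N P)
S -> fault, evict N, frames (P S)
N -> fault, evict P, frames (S N)
M -> fault, evict S, frames (N M)
J -> fault, evict N, frames (M J)
B -> fault, evict M, frames (J B)
M -> fault, evict J, frames (B M)
B -> hit
P -> fault, evict B, frames (M P)
M -> hit
J -> fault, evict M, frames (P J)
M -> fault, evict P, frames (J M)
P -> fault, evict J, frames (M P)
J -> fault, evict M, frames (P J)
M -> fault, evict P, frames (J M)
J -> hit
M -> hit
Page faults: 14.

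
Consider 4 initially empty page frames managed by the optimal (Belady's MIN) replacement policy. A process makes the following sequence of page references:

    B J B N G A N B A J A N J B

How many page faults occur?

B → fault, frames (B)
J → fault, frames (B J)
B → hit
N → fault, frames (B J N)
G → fault, frames (B J N G)
A → fault, evict G, frames (B J N A)
N → hit
B → hit
A → hit
J → hit
A → hit
N → hit
J → hit
B → hit
Page faults: 5.

5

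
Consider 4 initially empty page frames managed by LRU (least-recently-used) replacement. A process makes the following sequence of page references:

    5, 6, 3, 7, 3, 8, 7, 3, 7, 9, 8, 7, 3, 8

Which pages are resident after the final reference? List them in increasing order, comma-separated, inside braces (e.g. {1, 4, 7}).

5 → miss, frames {5}
6 → miss, frames {5,6}
3 → miss, frames {5,6,3}
7 → miss, frames {5,6,3,7}
3 → hit
8 → miss, evict 5, frames {6,7,3,8}
7 → hit
3 → hit
7 → hit
9 → miss, evict 6, frames {8,3,7,9}
8 → hit
7 → hit
3 → hit
8 → hit

{3, 7, 8, 9}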